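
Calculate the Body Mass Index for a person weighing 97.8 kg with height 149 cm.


BMI = weight / height^2
height = 149 cm = 1.49 m
BMI = 97.8 / 1.49^2
BMI = 44.05 kg/m^2


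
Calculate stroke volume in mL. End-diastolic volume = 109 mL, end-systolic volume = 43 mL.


SV = EDV - ESV
SV = 109 - 43
SV = 66 mL


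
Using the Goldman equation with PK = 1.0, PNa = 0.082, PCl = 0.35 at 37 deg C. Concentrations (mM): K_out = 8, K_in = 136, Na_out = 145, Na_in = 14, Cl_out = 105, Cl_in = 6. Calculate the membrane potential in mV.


Vm = (RT/F)*ln((PK*Ko + PNa*Nao + PCl*Cli)/(PK*Ki + PNa*Nai + PCl*Clo))
Numer = 21.99, Denom = 173.898
Vm = -55.26 mV


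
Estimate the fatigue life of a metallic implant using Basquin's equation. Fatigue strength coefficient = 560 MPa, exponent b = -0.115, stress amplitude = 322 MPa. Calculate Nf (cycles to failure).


sigma_a = sigma_f' * (2Nf)^b
2Nf = (sigma_a/sigma_f')^(1/b)
2Nf = (322/560)^(1/-0.115)
2Nf = 122.98293
Nf = 61.49


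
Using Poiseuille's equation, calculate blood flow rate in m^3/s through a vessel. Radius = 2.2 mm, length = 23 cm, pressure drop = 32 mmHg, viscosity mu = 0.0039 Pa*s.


Q = pi*r^4*dP / (8*mu*L)
r = 0.0022 m, L = 0.23 m
dP = 32 mmHg = 4266.304 Pa
Q = 4.3753e-05 m^3/s


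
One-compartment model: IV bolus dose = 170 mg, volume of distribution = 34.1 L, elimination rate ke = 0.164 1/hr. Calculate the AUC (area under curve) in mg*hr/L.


C0 = Dose/Vd = 170/34.1 = 4.98534 mg/L
AUC = C0/ke = 4.98534/0.164
AUC = 30.4 mg*hr/L


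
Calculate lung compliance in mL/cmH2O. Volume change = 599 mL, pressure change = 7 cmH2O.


C = dV / dP
C = 599 / 7
C = 85.57 mL/cmH2O


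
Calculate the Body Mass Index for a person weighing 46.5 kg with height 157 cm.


BMI = weight / height^2
height = 157 cm = 1.57 m
BMI = 46.5 / 1.57^2
BMI = 18.86 kg/m^2


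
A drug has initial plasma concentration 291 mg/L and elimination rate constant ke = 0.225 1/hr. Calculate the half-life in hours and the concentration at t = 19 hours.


t_half = ln(2) / ke = 0.693147 / 0.225 = 3.081 hr
C(t) = C0 * exp(-ke*t) = 291 * exp(-0.225*19)
C(19) = 4.048 mg/L


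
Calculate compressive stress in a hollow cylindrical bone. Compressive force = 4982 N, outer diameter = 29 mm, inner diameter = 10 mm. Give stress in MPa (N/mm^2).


A = pi*(r_o^2 - r_i^2)
r_o = 14.5 mm, r_i = 5 mm
A = 581.98 mm^2
sigma = F/A = 4982 / 581.98
sigma = 8.56 MPa


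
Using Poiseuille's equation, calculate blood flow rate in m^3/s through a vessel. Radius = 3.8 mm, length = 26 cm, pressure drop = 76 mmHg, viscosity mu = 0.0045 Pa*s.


Q = pi*r^4*dP / (8*mu*L)
r = 0.0038 m, L = 0.26 m
dP = 76 mmHg = 10132.472 Pa
Q = 7.0913e-04 m^3/s


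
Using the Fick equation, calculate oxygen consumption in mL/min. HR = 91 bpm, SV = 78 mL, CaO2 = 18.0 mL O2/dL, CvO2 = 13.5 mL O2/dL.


CO = HR*SV = 91*78/1000 = 7.098 L/min
a-v O2 diff = 18.0 - 13.5 = 4.5 mL/dL
VO2 = CO * (CaO2-CvO2) * 10 dL/L
VO2 = 7.098 * 4.5 * 10
VO2 = 319.4 mL/min


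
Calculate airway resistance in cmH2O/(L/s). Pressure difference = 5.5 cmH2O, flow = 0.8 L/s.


R = dP / flow
R = 5.5 / 0.8
R = 6.875 cmH2O/(L/s)


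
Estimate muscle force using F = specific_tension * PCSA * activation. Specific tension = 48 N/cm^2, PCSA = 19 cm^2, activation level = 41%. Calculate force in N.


F = sigma * PCSA * activation
F = 48 * 19 * 0.41
F = 373.9 N


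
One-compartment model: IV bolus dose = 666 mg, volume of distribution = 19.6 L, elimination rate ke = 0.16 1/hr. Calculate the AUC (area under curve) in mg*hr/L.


C0 = Dose/Vd = 666/19.6 = 33.9796 mg/L
AUC = C0/ke = 33.9796/0.16
AUC = 212.4 mg*hr/L


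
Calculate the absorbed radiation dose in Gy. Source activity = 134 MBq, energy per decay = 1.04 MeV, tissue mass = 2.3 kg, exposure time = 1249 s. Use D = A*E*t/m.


A = 134 MBq = 1.3400e+08 Bq
E = 1.04 MeV = 1.66608e-13 J
D = A*E*t/m = 1.3400e+08*1.66608e-13*1249/2.3
D = 0.01212 Gy


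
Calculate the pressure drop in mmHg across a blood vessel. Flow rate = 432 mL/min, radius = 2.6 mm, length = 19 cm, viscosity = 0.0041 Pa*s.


dP = 8*mu*L*Q / (pi*r^4)
Q = 432 mL/min = 7.2e-06 m^3/s
dP = 312.548 Pa = 312.548 / 133.322 mmHg = 2.344 mmHg


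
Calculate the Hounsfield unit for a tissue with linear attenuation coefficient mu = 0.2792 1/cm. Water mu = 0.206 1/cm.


HU = ((mu_tissue - mu_water) / mu_water) * 1000
HU = ((0.2792 - 0.206) / 0.206) * 1000
HU = 355.3


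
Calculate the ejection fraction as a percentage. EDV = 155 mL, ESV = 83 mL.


SV = EDV - ESV = 155 - 83 = 72 mL
EF = SV/EDV * 100 = 72/155 * 100
EF = 46.45%


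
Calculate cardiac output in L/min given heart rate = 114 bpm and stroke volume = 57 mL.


CO = HR * SV
CO = 114 * 57 / 1000
CO = 6.498 L/min


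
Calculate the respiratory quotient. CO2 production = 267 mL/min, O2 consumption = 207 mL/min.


RQ = VCO2 / VO2
RQ = 267 / 207
RQ = 1.29


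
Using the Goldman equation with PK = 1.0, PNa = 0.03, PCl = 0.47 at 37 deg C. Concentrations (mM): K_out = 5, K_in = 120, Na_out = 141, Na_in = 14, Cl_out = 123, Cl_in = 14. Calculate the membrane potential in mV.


Vm = (RT/F)*ln((PK*Ko + PNa*Nao + PCl*Cli)/(PK*Ki + PNa*Nai + PCl*Clo))
Numer = 15.81, Denom = 178.23
Vm = -64.74 mV


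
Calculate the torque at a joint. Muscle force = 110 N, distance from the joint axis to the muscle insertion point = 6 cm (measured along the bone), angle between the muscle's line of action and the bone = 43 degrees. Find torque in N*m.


Torque = F * d * sin(theta)   (moment arm = d*sin(theta))
d = 6 cm = 0.06 m
Torque = 110 * 0.06 * sin(43)
Torque = 4.501 N*m


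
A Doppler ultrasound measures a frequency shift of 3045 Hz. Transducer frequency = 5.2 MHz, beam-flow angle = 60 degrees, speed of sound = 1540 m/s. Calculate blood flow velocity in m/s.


v = fd * c / (2 * f0 * cos(theta))
v = 3045 * 1540 / (2 * 5.2000e+06 * cos(60))
v = 0.9018 m/s


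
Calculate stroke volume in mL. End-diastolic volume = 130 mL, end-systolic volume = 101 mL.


SV = EDV - ESV
SV = 130 - 101
SV = 29 mL


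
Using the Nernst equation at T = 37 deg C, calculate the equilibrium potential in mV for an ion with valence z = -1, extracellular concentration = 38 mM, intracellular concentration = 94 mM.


E = (RT/(zF)) * ln(C_out/C_in)
T = 37 + 273.15 = 310.15 K
E = (8.314 * 310.15 / (-1 * 96485)) * ln(38/94)
E = 24.21 mV


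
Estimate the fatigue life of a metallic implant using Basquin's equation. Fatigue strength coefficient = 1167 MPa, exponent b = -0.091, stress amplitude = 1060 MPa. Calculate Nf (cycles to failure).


sigma_a = sigma_f' * (2Nf)^b
2Nf = (sigma_a/sigma_f')^(1/b)
2Nf = (1060/1167)^(1/-0.091)
2Nf = 2.8771065
Nf = 1.439


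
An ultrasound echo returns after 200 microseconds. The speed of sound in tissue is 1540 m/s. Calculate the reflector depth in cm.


depth = c * t / 2
t = 200 us = 2.0000e-04 s
depth = 1540 * 2.0000e-04 / 2
depth = 0.154 m = 15.4 cm


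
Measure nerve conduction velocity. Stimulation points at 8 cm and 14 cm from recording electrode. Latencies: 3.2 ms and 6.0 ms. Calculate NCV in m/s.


Distance = (14 - 8) / 100 = 0.06 m
dt = (6.0 - 3.2) / 1000 = 0.0028 s
NCV = dist / dt = 21.43 m/s


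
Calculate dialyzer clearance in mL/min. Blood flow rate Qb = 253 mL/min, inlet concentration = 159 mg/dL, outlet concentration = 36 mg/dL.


K = Qb * (Cb_in - Cb_out) / Cb_in
K = 253 * (159 - 36) / 159
K = 195.7 mL/min


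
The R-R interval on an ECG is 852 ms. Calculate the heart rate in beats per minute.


HR = 60 / RR_interval(s)
RR = 852 ms = 0.852 s
HR = 60 / 0.852 = 70.42 bpm


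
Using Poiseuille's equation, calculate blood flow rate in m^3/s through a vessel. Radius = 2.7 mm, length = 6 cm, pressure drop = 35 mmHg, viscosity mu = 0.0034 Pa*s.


Q = pi*r^4*dP / (8*mu*L)
r = 0.0027 m, L = 0.06 m
dP = 35 mmHg = 4666.27 Pa
Q = 4.7737e-04 m^3/s


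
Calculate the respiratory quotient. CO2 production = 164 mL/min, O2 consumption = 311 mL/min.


RQ = VCO2 / VO2
RQ = 164 / 311
RQ = 0.5273


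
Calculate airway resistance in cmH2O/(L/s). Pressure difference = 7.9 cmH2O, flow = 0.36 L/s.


R = dP / flow
R = 7.9 / 0.36
R = 21.94 cmH2O/(L/s)


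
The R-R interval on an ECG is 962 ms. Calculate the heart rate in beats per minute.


HR = 60 / RR_interval(s)
RR = 962 ms = 0.962 s
HR = 60 / 0.962 = 62.37 bpm


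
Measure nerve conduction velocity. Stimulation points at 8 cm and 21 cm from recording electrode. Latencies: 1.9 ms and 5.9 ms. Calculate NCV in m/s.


Distance = (21 - 8) / 100 = 0.13 m
dt = (5.9 - 1.9) / 1000 = 0.004 s
NCV = dist / dt = 32.5 m/s


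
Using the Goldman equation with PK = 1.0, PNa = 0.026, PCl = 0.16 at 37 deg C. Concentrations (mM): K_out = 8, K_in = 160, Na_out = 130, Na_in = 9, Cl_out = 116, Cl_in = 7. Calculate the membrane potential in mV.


Vm = (RT/F)*ln((PK*Ko + PNa*Nao + PCl*Cli)/(PK*Ki + PNa*Nai + PCl*Clo))
Numer = 12.5, Denom = 178.794
Vm = -71.1 mV


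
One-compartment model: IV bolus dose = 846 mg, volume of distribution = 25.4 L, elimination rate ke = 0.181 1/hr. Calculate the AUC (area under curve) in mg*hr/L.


C0 = Dose/Vd = 846/25.4 = 33.3071 mg/L
AUC = C0/ke = 33.3071/0.181
AUC = 184 mg*hr/L


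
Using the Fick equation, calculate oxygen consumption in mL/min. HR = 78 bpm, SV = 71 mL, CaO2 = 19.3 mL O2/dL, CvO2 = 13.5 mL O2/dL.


CO = HR*SV = 78*71/1000 = 5.538 L/min
a-v O2 diff = 19.3 - 13.5 = 5.8 mL/dL
VO2 = CO * (CaO2-CvO2) * 10 dL/L
VO2 = 5.538 * 5.8 * 10
VO2 = 321.2 mL/min


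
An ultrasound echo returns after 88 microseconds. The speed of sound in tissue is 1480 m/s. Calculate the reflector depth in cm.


depth = c * t / 2
t = 88 us = 8.8000e-05 s
depth = 1480 * 8.8000e-05 / 2
depth = 0.06512 m = 6.512 cm


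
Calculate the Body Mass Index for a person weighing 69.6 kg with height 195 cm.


BMI = weight / height^2
height = 195 cm = 1.95 m
BMI = 69.6 / 1.95^2
BMI = 18.3 kg/m^2


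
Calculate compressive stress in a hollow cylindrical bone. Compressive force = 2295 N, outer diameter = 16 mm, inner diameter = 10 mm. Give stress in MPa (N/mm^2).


A = pi*(r_o^2 - r_i^2)
r_o = 8 mm, r_i = 5 mm
A = 122.522 mm^2
sigma = F/A = 2295 / 122.522
sigma = 18.73 MPa


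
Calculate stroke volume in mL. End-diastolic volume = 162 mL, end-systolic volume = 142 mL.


SV = EDV - ESV
SV = 162 - 142
SV = 20 mL


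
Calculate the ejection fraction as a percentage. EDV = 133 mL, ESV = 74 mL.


SV = EDV - ESV = 133 - 74 = 59 mL
EF = SV/EDV * 100 = 59/133 * 100
EF = 44.36%


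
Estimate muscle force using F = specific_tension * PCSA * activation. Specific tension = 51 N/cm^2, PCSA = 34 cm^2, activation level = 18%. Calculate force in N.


F = sigma * PCSA * activation
F = 51 * 34 * 0.18
F = 312.1 N


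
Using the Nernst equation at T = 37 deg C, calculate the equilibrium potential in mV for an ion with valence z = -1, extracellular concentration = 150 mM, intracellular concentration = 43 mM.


E = (RT/(zF)) * ln(C_out/C_in)
T = 37 + 273.15 = 310.15 K
E = (8.314 * 310.15 / (-1 * 96485)) * ln(150/43)
E = -33.39 mV


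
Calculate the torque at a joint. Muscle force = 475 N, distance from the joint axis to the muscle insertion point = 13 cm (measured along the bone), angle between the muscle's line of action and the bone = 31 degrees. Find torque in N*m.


Torque = F * d * sin(theta)   (moment arm = d*sin(theta))
d = 13 cm = 0.13 m
Torque = 475 * 0.13 * sin(31)
Torque = 31.8 N*m


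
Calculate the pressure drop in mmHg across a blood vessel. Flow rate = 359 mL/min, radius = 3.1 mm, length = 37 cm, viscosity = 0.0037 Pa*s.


dP = 8*mu*L*Q / (pi*r^4)
Q = 359 mL/min = 5.98333e-06 m^3/s
dP = 225.86 Pa = 225.86 / 133.322 mmHg = 1.694 mmHg


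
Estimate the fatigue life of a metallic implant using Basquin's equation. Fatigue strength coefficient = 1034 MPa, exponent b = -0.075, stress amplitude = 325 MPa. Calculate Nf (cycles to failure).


sigma_a = sigma_f' * (2Nf)^b
2Nf = (sigma_a/sigma_f')^(1/b)
2Nf = (325/1034)^(1/-0.075)
2Nf = 5033024.4
Nf = 2.5165e+06


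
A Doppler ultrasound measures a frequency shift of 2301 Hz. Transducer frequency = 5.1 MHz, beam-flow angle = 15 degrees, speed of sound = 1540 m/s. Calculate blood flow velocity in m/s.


v = fd * c / (2 * f0 * cos(theta))
v = 2301 * 1540 / (2 * 5.1000e+06 * cos(15))
v = 0.3597 m/s


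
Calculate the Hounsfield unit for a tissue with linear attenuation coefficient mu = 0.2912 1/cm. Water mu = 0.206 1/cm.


HU = ((mu_tissue - mu_water) / mu_water) * 1000
HU = ((0.2912 - 0.206) / 0.206) * 1000
HU = 413.6


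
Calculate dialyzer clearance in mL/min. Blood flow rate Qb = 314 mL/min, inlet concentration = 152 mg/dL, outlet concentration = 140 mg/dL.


K = Qb * (Cb_in - Cb_out) / Cb_in
K = 314 * (152 - 140) / 152
K = 24.79 mL/min


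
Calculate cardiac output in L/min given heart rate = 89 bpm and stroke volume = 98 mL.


CO = HR * SV
CO = 89 * 98 / 1000
CO = 8.722 L/min


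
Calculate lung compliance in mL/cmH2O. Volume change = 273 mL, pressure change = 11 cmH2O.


C = dV / dP
C = 273 / 11
C = 24.82 mL/cmH2O


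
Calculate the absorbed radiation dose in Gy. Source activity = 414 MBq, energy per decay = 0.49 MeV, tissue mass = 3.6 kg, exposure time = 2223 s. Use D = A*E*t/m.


A = 414 MBq = 4.1400e+08 Bq
E = 0.49 MeV = 7.8498e-14 J
D = A*E*t/m = 4.1400e+08*7.8498e-14*2223/3.6
D = 0.02007 Gy


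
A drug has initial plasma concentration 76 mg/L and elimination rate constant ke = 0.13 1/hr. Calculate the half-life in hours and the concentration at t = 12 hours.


t_half = ln(2) / ke = 0.693147 / 0.13 = 5.332 hr
C(t) = C0 * exp(-ke*t) = 76 * exp(-0.13*12)
C(12) = 15.97 mg/L


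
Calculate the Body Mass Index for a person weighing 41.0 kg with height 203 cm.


BMI = weight / height^2
height = 203 cm = 2.03 m
BMI = 41.0 / 2.03^2
BMI = 9.949 kg/m^2


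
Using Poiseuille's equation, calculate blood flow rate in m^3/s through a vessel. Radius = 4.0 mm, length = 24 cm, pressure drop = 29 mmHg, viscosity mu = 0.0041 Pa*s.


Q = pi*r^4*dP / (8*mu*L)
r = 0.004 m, L = 0.24 m
dP = 29 mmHg = 3866.338 Pa
Q = 3.9501e-04 m^3/s


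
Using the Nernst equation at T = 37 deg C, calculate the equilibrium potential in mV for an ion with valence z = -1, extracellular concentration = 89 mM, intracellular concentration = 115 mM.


E = (RT/(zF)) * ln(C_out/C_in)
T = 37 + 273.15 = 310.15 K
E = (8.314 * 310.15 / (-1 * 96485)) * ln(89/115)
E = 6.85 mV


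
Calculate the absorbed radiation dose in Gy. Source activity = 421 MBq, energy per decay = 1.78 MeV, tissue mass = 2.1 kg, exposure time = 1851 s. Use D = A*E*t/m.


A = 421 MBq = 4.2100e+08 Bq
E = 1.78 MeV = 2.85156e-13 J
D = A*E*t/m = 4.2100e+08*2.85156e-13*1851/2.1
D = 0.1058 Gy


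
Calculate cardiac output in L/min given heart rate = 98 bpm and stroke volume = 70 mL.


CO = HR * SV
CO = 98 * 70 / 1000
CO = 6.86 L/min


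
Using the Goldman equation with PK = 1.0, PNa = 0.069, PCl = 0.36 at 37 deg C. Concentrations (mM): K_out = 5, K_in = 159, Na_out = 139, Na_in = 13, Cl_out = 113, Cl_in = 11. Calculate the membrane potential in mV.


Vm = (RT/F)*ln((PK*Ko + PNa*Nao + PCl*Cli)/(PK*Ki + PNa*Nai + PCl*Clo))
Numer = 18.551, Denom = 200.577
Vm = -63.62 mV


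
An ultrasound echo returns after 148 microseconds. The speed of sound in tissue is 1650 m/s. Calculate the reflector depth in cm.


depth = c * t / 2
t = 148 us = 1.4800e-04 s
depth = 1650 * 1.4800e-04 / 2
depth = 0.1221 m = 12.21 cm


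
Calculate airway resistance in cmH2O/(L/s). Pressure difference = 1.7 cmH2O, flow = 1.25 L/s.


R = dP / flow
R = 1.7 / 1.25
R = 1.36 cmH2O/(L/s)


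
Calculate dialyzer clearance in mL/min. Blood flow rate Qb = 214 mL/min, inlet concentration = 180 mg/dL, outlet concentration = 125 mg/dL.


K = Qb * (Cb_in - Cb_out) / Cb_in
K = 214 * (180 - 125) / 180
K = 65.39 mL/min


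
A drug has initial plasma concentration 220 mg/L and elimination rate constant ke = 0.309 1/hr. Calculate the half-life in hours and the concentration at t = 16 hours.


t_half = ln(2) / ke = 0.693147 / 0.309 = 2.243 hr
C(t) = C0 * exp(-ke*t) = 220 * exp(-0.309*16)
C(16) = 1.568 mg/L


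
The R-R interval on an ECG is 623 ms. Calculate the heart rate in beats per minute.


HR = 60 / RR_interval(s)
RR = 623 ms = 0.623 s
HR = 60 / 0.623 = 96.31 bpm


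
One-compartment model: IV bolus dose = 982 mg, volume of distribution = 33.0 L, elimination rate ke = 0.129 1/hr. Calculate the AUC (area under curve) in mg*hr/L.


C0 = Dose/Vd = 982/33.0 = 29.7576 mg/L
AUC = C0/ke = 29.7576/0.129
AUC = 230.7 mg*hr/L


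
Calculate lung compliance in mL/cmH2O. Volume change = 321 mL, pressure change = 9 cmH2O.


C = dV / dP
C = 321 / 9
C = 35.67 mL/cmH2O


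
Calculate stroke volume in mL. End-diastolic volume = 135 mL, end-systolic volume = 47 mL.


SV = EDV - ESV
SV = 135 - 47
SV = 88 mL


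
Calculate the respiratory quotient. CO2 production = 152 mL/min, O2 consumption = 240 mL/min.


RQ = VCO2 / VO2
RQ = 152 / 240
RQ = 0.6333


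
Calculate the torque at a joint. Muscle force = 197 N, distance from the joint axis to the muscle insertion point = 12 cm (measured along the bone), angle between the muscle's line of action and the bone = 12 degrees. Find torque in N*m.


Torque = F * d * sin(theta)   (moment arm = d*sin(theta))
d = 12 cm = 0.12 m
Torque = 197 * 0.12 * sin(12)
Torque = 4.915 N*m


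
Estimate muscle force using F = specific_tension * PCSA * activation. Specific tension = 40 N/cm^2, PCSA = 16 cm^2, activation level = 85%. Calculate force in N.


F = sigma * PCSA * activation
F = 40 * 16 * 0.85
F = 544 N


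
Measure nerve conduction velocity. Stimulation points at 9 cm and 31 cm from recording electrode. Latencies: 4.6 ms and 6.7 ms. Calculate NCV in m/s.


Distance = (31 - 9) / 100 = 0.22 m
dt = (6.7 - 4.6) / 1000 = 0.0021 s
NCV = dist / dt = 104.8 m/s


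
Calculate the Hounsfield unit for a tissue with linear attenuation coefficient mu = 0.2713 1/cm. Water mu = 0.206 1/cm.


HU = ((mu_tissue - mu_water) / mu_water) * 1000
HU = ((0.2713 - 0.206) / 0.206) * 1000
HU = 317


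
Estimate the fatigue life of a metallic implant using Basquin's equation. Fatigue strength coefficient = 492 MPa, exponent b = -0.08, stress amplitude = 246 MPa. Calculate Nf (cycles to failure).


sigma_a = sigma_f' * (2Nf)^b
2Nf = (sigma_a/sigma_f')^(1/b)
2Nf = (246/492)^(1/-0.08)
2Nf = 5792.6188
Nf = 2896


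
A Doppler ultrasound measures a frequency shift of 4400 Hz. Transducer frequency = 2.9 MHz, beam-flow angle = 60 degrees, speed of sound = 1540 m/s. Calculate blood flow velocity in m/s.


v = fd * c / (2 * f0 * cos(theta))
v = 4400 * 1540 / (2 * 2.9000e+06 * cos(60))
v = 2.337 m/s


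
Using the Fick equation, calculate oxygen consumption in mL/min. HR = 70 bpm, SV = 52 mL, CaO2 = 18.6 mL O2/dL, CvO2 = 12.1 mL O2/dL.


CO = HR*SV = 70*52/1000 = 3.64 L/min
a-v O2 diff = 18.6 - 12.1 = 6.5 mL/dL
VO2 = CO * (CaO2-CvO2) * 10 dL/L
VO2 = 3.64 * 6.5 * 10
VO2 = 236.6 mL/min


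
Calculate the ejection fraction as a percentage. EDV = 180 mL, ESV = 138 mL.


SV = EDV - ESV = 180 - 138 = 42 mL
EF = SV/EDV * 100 = 42/180 * 100
EF = 23.33%


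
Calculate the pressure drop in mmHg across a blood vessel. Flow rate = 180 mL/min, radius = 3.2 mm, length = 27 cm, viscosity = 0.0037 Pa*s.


dP = 8*mu*L*Q / (pi*r^4)
Q = 180 mL/min = 3e-06 m^3/s
dP = 72.7825 Pa = 72.7825 / 133.322 mmHg = 0.5459 mmHg


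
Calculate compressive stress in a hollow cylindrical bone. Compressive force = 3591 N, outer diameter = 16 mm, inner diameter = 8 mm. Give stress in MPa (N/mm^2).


A = pi*(r_o^2 - r_i^2)
r_o = 8 mm, r_i = 4 mm
A = 150.796 mm^2
sigma = F/A = 3591 / 150.796
sigma = 23.81 MPa


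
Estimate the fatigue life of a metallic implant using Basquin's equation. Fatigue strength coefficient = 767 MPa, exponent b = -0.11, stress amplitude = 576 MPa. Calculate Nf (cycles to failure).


sigma_a = sigma_f' * (2Nf)^b
2Nf = (sigma_a/sigma_f')^(1/b)
2Nf = (576/767)^(1/-0.11)
2Nf = 13.510224
Nf = 6.755


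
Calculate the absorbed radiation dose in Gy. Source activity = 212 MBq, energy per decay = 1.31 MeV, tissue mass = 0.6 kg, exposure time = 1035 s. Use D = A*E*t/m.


A = 212 MBq = 2.1200e+08 Bq
E = 1.31 MeV = 2.09862e-13 J
D = A*E*t/m = 2.1200e+08*2.09862e-13*1035/0.6
D = 0.07675 Gy


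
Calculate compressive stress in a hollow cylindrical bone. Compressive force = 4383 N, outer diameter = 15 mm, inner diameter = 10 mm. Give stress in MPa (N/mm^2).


A = pi*(r_o^2 - r_i^2)
r_o = 7.5 mm, r_i = 5 mm
A = 98.1748 mm^2
sigma = F/A = 4383 / 98.1748
sigma = 44.64 MPa


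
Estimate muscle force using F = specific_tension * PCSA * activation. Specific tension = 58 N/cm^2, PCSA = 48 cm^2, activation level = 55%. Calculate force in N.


F = sigma * PCSA * activation
F = 58 * 48 * 0.55
F = 1531 N


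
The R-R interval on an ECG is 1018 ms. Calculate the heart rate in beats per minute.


HR = 60 / RR_interval(s)
RR = 1018 ms = 1.018 s
HR = 60 / 1.018 = 58.94 bpm


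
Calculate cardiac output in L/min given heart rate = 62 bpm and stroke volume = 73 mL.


CO = HR * SV
CO = 62 * 73 / 1000
CO = 4.526 L/min


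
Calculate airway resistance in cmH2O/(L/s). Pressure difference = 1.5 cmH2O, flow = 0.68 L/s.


R = dP / flow
R = 1.5 / 0.68
R = 2.206 cmH2O/(L/s)


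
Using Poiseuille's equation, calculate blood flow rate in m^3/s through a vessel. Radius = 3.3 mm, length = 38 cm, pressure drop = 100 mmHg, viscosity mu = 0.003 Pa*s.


Q = pi*r^4*dP / (8*mu*L)
r = 0.0033 m, L = 0.38 m
dP = 100 mmHg = 13332.2 Pa
Q = 5.4464e-04 m^3/s


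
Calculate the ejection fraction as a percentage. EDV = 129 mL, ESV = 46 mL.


SV = EDV - ESV = 129 - 46 = 83 mL
EF = SV/EDV * 100 = 83/129 * 100
EF = 64.34%


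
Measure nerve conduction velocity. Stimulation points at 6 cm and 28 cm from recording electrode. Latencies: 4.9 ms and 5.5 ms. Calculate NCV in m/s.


Distance = (28 - 6) / 100 = 0.22 m
dt = (5.5 - 4.9) / 1000 = 6.0000e-04 s
NCV = dist / dt = 366.7 m/s


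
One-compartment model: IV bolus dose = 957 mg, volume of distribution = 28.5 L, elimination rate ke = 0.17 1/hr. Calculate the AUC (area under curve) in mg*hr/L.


C0 = Dose/Vd = 957/28.5 = 33.5789 mg/L
AUC = C0/ke = 33.5789/0.17
AUC = 197.5 mg*hr/L


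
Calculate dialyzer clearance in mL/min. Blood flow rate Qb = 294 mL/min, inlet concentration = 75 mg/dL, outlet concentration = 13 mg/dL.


K = Qb * (Cb_in - Cb_out) / Cb_in
K = 294 * (75 - 13) / 75
K = 243 mL/min


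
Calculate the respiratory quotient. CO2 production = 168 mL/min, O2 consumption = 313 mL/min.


RQ = VCO2 / VO2
RQ = 168 / 313
RQ = 0.5367


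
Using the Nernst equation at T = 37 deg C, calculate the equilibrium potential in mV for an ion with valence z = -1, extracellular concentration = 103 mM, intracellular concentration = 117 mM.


E = (RT/(zF)) * ln(C_out/C_in)
T = 37 + 273.15 = 310.15 K
E = (8.314 * 310.15 / (-1 * 96485)) * ln(103/117)
E = 3.406 mV


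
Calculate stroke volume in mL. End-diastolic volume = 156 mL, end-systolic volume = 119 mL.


SV = EDV - ESV
SV = 156 - 119
SV = 37 mL


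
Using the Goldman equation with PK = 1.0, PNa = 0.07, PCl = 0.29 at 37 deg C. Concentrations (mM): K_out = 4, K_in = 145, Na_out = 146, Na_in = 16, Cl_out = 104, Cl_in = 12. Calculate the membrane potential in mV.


Vm = (RT/F)*ln((PK*Ko + PNa*Nao + PCl*Cli)/(PK*Ki + PNa*Nai + PCl*Clo))
Numer = 17.7, Denom = 176.28
Vm = -61.43 mV


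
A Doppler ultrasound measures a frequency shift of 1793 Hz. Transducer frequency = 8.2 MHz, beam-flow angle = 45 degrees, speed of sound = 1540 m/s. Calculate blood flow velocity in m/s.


v = fd * c / (2 * f0 * cos(theta))
v = 1793 * 1540 / (2 * 8.2000e+06 * cos(45))
v = 0.2381 m/s


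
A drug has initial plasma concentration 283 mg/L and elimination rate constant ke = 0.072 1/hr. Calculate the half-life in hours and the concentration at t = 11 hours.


t_half = ln(2) / ke = 0.693147 / 0.072 = 9.627 hr
C(t) = C0 * exp(-ke*t) = 283 * exp(-0.072*11)
C(11) = 128.2 mg/L


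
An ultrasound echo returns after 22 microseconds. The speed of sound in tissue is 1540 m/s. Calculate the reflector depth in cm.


depth = c * t / 2
t = 22 us = 2.2000e-05 s
depth = 1540 * 2.2000e-05 / 2
depth = 0.01694 m = 1.694 cm


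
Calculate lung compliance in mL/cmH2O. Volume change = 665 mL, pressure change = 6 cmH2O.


C = dV / dP
C = 665 / 6
C = 110.8 mL/cmH2O


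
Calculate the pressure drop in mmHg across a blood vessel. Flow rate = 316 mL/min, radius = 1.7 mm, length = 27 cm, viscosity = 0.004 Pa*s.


dP = 8*mu*L*Q / (pi*r^4)
Q = 316 mL/min = 5.26667e-06 m^3/s
dP = 1734.22 Pa = 1734.22 / 133.322 mmHg = 13.01 mmHg


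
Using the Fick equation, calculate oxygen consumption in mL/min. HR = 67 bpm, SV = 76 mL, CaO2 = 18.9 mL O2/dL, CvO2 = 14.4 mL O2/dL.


CO = HR*SV = 67*76/1000 = 5.092 L/min
a-v O2 diff = 18.9 - 14.4 = 4.5 mL/dL
VO2 = CO * (CaO2-CvO2) * 10 dL/L
VO2 = 5.092 * 4.5 * 10
VO2 = 229.1 mL/min


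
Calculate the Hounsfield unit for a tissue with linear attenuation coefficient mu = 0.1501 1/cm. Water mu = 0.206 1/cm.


HU = ((mu_tissue - mu_water) / mu_water) * 1000
HU = ((0.1501 - 0.206) / 0.206) * 1000
HU = -271.4


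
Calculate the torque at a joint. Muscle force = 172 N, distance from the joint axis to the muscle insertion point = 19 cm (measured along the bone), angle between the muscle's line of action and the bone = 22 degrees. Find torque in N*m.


Torque = F * d * sin(theta)   (moment arm = d*sin(theta))
d = 19 cm = 0.19 m
Torque = 172 * 0.19 * sin(22)
Torque = 12.24 N*m


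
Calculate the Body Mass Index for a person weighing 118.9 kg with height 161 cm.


BMI = weight / height^2
height = 161 cm = 1.61 m
BMI = 118.9 / 1.61^2
BMI = 45.87 kg/m^2


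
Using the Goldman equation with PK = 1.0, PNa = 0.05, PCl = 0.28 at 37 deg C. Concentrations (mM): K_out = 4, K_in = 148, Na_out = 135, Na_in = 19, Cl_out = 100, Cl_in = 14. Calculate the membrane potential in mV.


Vm = (RT/F)*ln((PK*Ko + PNa*Nao + PCl*Cli)/(PK*Ki + PNa*Nai + PCl*Clo))
Numer = 14.67, Denom = 176.95
Vm = -66.55 mV


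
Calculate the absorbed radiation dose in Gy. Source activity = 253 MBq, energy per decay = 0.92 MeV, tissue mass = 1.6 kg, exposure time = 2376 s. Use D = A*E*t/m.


A = 253 MBq = 2.5300e+08 Bq
E = 0.92 MeV = 1.47384e-13 J
D = A*E*t/m = 2.5300e+08*1.47384e-13*2376/1.6
D = 0.05537 Gy


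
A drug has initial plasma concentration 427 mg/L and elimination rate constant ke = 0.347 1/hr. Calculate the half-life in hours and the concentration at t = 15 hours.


t_half = ln(2) / ke = 0.693147 / 0.347 = 1.998 hr
C(t) = C0 * exp(-ke*t) = 427 * exp(-0.347*15)
C(15) = 2.344 mg/L


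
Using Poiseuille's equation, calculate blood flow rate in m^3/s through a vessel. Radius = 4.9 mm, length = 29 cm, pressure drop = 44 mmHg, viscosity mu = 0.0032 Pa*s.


Q = pi*r^4*dP / (8*mu*L)
r = 0.0049 m, L = 0.29 m
dP = 44 mmHg = 5866.168 Pa
Q = 0.001431 m^3/s


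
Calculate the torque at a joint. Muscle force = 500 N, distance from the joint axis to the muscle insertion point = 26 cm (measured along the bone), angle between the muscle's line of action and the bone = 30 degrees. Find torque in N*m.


Torque = F * d * sin(theta)   (moment arm = d*sin(theta))
d = 26 cm = 0.26 m
Torque = 500 * 0.26 * sin(30)
Torque = 65 N*m


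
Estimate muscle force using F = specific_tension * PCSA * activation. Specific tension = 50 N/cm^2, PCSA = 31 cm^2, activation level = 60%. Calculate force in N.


F = sigma * PCSA * activation
F = 50 * 31 * 0.6
F = 930 N


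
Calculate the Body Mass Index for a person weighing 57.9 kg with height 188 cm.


BMI = weight / height^2
height = 188 cm = 1.88 m
BMI = 57.9 / 1.88^2
BMI = 16.38 kg/m^2


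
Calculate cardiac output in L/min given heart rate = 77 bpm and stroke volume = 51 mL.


CO = HR * SV
CO = 77 * 51 / 1000
CO = 3.927 L/min


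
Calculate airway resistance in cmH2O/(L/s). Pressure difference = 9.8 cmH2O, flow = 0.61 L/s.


R = dP / flow
R = 9.8 / 0.61
R = 16.07 cmH2O/(L/s)


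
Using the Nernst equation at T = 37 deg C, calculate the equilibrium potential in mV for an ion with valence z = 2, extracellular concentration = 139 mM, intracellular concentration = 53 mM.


E = (RT/(zF)) * ln(C_out/C_in)
T = 37 + 273.15 = 310.15 K
E = (8.314 * 310.15 / (2 * 96485)) * ln(139/53)
E = 12.88 mV


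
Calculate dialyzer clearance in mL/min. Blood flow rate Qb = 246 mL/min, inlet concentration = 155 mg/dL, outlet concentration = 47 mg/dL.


K = Qb * (Cb_in - Cb_out) / Cb_in
K = 246 * (155 - 47) / 155
K = 171.4 mL/min


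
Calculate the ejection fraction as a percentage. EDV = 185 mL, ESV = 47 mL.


SV = EDV - ESV = 185 - 47 = 138 mL
EF = SV/EDV * 100 = 138/185 * 100
EF = 74.59%


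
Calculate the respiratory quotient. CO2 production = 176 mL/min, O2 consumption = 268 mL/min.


RQ = VCO2 / VO2
RQ = 176 / 268
RQ = 0.6567


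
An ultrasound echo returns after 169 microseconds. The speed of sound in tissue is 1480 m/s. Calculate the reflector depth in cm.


depth = c * t / 2
t = 169 us = 1.6900e-04 s
depth = 1480 * 1.6900e-04 / 2
depth = 0.12506 m = 12.506 cm


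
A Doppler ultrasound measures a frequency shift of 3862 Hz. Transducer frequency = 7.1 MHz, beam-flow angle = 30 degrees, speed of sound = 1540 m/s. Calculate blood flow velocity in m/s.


v = fd * c / (2 * f0 * cos(theta))
v = 3862 * 1540 / (2 * 7.1000e+06 * cos(30))
v = 0.4836 m/s


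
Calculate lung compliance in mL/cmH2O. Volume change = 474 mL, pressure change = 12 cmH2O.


C = dV / dP
C = 474 / 12
C = 39.5 mL/cmH2O


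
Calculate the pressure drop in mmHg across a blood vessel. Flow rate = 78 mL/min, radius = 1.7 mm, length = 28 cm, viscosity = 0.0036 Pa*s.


dP = 8*mu*L*Q / (pi*r^4)
Q = 78 mL/min = 1.3e-06 m^3/s
dP = 399.529 Pa = 399.529 / 133.322 mmHg = 2.997 mmHg


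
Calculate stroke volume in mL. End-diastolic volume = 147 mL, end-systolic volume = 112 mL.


SV = EDV - ESV
SV = 147 - 112
SV = 35 mL


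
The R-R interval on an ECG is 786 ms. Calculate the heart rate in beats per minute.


HR = 60 / RR_interval(s)
RR = 786 ms = 0.786 s
HR = 60 / 0.786 = 76.34 bpm


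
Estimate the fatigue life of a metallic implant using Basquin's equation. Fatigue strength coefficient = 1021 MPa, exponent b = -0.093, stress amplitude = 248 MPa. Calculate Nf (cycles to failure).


sigma_a = sigma_f' * (2Nf)^b
2Nf = (sigma_a/sigma_f')^(1/b)
2Nf = (248/1021)^(1/-0.093)
2Nf = 4058104.6
Nf = 2.0291e+06


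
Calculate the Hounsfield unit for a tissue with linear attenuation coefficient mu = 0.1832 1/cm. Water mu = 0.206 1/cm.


HU = ((mu_tissue - mu_water) / mu_water) * 1000
HU = ((0.1832 - 0.206) / 0.206) * 1000
HU = -110.7


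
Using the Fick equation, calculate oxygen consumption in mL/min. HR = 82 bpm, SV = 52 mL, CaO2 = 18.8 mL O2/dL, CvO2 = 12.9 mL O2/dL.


CO = HR*SV = 82*52/1000 = 4.264 L/min
a-v O2 diff = 18.8 - 12.9 = 5.9 mL/dL
VO2 = CO * (CaO2-CvO2) * 10 dL/L
VO2 = 4.264 * 5.9 * 10
VO2 = 251.6 mL/min


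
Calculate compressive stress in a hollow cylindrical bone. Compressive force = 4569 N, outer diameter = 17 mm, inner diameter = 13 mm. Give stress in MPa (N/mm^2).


A = pi*(r_o^2 - r_i^2)
r_o = 8.5 mm, r_i = 6.5 mm
A = 94.2478 mm^2
sigma = F/A = 4569 / 94.2478
sigma = 48.48 MPa


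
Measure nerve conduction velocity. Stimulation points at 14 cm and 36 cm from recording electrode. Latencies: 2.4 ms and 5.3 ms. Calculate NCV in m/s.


Distance = (36 - 14) / 100 = 0.22 m
dt = (5.3 - 2.4) / 1000 = 0.0029 s
NCV = dist / dt = 75.86 m/s


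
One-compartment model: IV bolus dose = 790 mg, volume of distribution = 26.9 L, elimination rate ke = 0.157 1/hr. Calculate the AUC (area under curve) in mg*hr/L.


C0 = Dose/Vd = 790/26.9 = 29.368 mg/L
AUC = C0/ke = 29.368/0.157
AUC = 187.1 mg*hr/L


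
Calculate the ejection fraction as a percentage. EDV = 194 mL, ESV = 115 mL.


SV = EDV - ESV = 194 - 115 = 79 mL
EF = SV/EDV * 100 = 79/194 * 100
EF = 40.72%


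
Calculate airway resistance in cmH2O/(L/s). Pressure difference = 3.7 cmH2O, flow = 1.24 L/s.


R = dP / flow
R = 3.7 / 1.24
R = 2.984 cmH2O/(L/s)


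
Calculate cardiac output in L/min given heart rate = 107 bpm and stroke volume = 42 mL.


CO = HR * SV
CO = 107 * 42 / 1000
CO = 4.494 L/min


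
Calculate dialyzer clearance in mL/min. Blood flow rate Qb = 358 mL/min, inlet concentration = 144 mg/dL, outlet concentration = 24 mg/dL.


K = Qb * (Cb_in - Cb_out) / Cb_in
K = 358 * (144 - 24) / 144
K = 298.3 mL/min


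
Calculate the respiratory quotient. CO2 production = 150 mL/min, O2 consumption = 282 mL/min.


RQ = VCO2 / VO2
RQ = 150 / 282
RQ = 0.5319


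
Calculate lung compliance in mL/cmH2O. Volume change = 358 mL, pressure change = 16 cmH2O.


C = dV / dP
C = 358 / 16
C = 22.38 mL/cmH2O


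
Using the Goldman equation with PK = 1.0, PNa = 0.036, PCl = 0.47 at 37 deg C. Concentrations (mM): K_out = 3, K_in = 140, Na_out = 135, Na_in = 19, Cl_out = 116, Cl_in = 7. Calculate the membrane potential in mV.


Vm = (RT/F)*ln((PK*Ko + PNa*Nao + PCl*Cli)/(PK*Ki + PNa*Nai + PCl*Clo))
Numer = 11.15, Denom = 195.204
Vm = -76.5 mV


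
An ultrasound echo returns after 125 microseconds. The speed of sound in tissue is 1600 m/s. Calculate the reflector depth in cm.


depth = c * t / 2
t = 125 us = 1.2500e-04 s
depth = 1600 * 1.2500e-04 / 2
depth = 0.1 m = 10 cm


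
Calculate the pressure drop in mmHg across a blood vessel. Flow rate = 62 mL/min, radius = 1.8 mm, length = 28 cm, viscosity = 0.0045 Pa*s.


dP = 8*mu*L*Q / (pi*r^4)
Q = 62 mL/min = 1.03333e-06 m^3/s
dP = 315.835 Pa = 315.835 / 133.322 mmHg = 2.369 mmHg


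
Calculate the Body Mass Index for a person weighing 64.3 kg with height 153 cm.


BMI = weight / height^2
height = 153 cm = 1.53 m
BMI = 64.3 / 1.53^2
BMI = 27.47 kg/m^2


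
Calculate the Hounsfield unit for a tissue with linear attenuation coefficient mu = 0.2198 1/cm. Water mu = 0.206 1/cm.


HU = ((mu_tissue - mu_water) / mu_water) * 1000
HU = ((0.2198 - 0.206) / 0.206) * 1000
HU = 66.99


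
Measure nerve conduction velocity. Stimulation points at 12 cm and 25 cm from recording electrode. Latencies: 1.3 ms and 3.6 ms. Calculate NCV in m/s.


Distance = (25 - 12) / 100 = 0.13 m
dt = (3.6 - 1.3) / 1000 = 0.0023 s
NCV = dist / dt = 56.52 m/s


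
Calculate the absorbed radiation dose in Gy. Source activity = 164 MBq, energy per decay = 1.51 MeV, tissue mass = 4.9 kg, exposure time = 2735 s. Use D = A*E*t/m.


A = 164 MBq = 1.6400e+08 Bq
E = 1.51 MeV = 2.41902e-13 J
D = A*E*t/m = 1.6400e+08*2.41902e-13*2735/4.9
D = 0.02214 Gy


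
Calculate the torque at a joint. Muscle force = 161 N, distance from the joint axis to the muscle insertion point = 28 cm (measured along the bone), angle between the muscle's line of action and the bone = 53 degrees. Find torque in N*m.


Torque = F * d * sin(theta)   (moment arm = d*sin(theta))
d = 28 cm = 0.28 m
Torque = 161 * 0.28 * sin(53)
Torque = 36 N*m


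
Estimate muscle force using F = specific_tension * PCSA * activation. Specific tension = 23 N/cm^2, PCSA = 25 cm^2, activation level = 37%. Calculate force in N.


F = sigma * PCSA * activation
F = 23 * 25 * 0.37
F = 212.8 N


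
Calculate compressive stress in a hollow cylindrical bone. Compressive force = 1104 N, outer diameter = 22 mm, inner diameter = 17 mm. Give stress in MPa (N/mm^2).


A = pi*(r_o^2 - r_i^2)
r_o = 11 mm, r_i = 8.5 mm
A = 153.153 mm^2
sigma = F/A = 1104 / 153.153
sigma = 7.208 MPa


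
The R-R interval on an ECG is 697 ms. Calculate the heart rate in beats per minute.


HR = 60 / RR_interval(s)
RR = 697 ms = 0.697 s
HR = 60 / 0.697 = 86.08 bpm


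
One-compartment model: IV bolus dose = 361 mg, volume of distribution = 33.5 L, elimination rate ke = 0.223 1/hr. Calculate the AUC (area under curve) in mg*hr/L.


C0 = Dose/Vd = 361/33.5 = 10.7761 mg/L
AUC = C0/ke = 10.7761/0.223
AUC = 48.32 mg*hr/L


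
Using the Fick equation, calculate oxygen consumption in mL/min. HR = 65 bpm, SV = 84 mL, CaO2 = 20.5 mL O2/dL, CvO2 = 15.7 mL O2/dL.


CO = HR*SV = 65*84/1000 = 5.46 L/min
a-v O2 diff = 20.5 - 15.7 = 4.8 mL/dL
VO2 = CO * (CaO2-CvO2) * 10 dL/L
VO2 = 5.46 * 4.8 * 10
VO2 = 262.1 mL/min


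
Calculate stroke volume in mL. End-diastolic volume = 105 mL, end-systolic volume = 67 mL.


SV = EDV - ESV
SV = 105 - 67
SV = 38 mL


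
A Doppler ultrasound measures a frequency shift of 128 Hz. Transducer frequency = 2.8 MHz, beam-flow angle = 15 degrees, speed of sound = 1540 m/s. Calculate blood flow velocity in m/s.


v = fd * c / (2 * f0 * cos(theta))
v = 128 * 1540 / (2 * 2.8000e+06 * cos(15))
v = 0.03644 m/s


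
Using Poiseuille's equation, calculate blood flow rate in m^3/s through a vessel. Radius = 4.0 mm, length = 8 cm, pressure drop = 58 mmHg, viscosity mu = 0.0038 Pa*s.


Q = pi*r^4*dP / (8*mu*L)
r = 0.004 m, L = 0.08 m
dP = 58 mmHg = 7732.676 Pa
Q = 0.002557 m^3/s


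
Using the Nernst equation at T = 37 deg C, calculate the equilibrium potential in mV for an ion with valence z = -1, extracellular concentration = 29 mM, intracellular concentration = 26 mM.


E = (RT/(zF)) * ln(C_out/C_in)
T = 37 + 273.15 = 310.15 K
E = (8.314 * 310.15 / (-1 * 96485)) * ln(29/26)
E = -2.918 mV


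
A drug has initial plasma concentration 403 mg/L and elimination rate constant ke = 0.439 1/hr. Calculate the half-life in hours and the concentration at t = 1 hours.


t_half = ln(2) / ke = 0.693147 / 0.439 = 1.579 hr
C(t) = C0 * exp(-ke*t) = 403 * exp(-0.439*1)
C(1) = 259.8 mg/L


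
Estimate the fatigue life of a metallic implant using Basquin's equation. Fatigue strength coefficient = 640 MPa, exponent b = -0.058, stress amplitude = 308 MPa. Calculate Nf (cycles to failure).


sigma_a = sigma_f' * (2Nf)^b
2Nf = (sigma_a/sigma_f')^(1/b)
2Nf = (308/640)^(1/-0.058)
2Nf = 299479.09
Nf = 1.497e+05


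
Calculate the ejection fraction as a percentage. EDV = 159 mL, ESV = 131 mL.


SV = EDV - ESV = 159 - 131 = 28 mL
EF = SV/EDV * 100 = 28/159 * 100
EF = 17.61%


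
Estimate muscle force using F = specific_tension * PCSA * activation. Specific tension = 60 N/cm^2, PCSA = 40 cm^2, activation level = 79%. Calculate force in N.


F = sigma * PCSA * activation
F = 60 * 40 * 0.79
F = 1896 N


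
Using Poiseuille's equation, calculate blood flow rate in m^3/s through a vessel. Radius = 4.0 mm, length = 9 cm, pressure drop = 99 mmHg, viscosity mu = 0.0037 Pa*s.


Q = pi*r^4*dP / (8*mu*L)
r = 0.004 m, L = 0.09 m
dP = 99 mmHg = 13198.878 Pa
Q = 0.003985 m^3/s


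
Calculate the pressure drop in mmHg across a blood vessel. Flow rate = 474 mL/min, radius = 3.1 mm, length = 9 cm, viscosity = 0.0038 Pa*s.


dP = 8*mu*L*Q / (pi*r^4)
Q = 474 mL/min = 7.9e-06 m^3/s
dP = 74.4983 Pa = 74.4983 / 133.322 mmHg = 0.5588 mmHg


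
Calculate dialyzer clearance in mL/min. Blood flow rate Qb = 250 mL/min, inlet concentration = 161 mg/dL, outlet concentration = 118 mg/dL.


K = Qb * (Cb_in - Cb_out) / Cb_in
K = 250 * (161 - 118) / 161
K = 66.77 mL/min


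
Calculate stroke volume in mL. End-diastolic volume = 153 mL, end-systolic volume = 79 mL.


SV = EDV - ESV
SV = 153 - 79
SV = 74 mL


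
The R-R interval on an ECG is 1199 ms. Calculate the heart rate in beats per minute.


HR = 60 / RR_interval(s)
RR = 1199 ms = 1.199 s
HR = 60 / 1.199 = 50.04 bpm


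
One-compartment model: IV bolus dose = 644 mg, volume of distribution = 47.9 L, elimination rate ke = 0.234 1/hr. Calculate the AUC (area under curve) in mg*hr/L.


C0 = Dose/Vd = 644/47.9 = 13.4447 mg/L
AUC = C0/ke = 13.4447/0.234
AUC = 57.46 mg*hr/L
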